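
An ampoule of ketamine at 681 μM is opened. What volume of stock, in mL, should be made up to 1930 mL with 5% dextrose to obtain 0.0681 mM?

0.0681 mM = 68.1 μM.
V₁ = C₂V₂/C₁ = 68.1 × 1930 / 681 = 193 mL.

193 mL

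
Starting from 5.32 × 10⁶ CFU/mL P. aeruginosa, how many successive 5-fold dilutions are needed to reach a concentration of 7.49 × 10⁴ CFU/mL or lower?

3

Need 5ⁿ ≥ 71.0, so n ≥ log(71.0)/log(5) = 2.65.
Minimum whole steps: n = 3.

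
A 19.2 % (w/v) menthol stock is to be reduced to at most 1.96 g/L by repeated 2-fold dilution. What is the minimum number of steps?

Need 2ⁿ ≥ 98.0, so n ≥ log(98.0)/log(2) = 6.61.
Minimum whole steps: n = 7.

7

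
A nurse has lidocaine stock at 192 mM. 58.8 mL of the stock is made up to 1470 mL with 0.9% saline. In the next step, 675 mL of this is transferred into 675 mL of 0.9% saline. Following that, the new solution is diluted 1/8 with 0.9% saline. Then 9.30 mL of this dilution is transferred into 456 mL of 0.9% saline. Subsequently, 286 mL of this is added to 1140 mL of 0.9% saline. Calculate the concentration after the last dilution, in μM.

1.92 μM

Overall dilution factor = 25 × 2 × 8 × 50.03 × 4.986 = 9.98 × 10⁴.
192 mM / 9.98 × 10⁴ = 1.92 × 10⁻³ mM = 1.92 μM.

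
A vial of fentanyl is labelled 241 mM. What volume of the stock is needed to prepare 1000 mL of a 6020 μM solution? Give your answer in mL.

6020 μM = 6.02 mM.
V₁ = C₂V₂/C₁ = 6.02 × 1000 / 241 = 25.0 mL.

25.0 mL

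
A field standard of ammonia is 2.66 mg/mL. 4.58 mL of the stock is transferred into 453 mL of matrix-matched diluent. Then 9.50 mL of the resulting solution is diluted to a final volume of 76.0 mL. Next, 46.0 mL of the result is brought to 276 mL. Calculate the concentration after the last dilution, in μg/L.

Overall dilution factor = 99.91 × 8 × 6 = 4796.
2.66 mg/mL / 4796 = 5.55 × 10⁻⁴ mg/mL = 555 μg/L.

555 μg/L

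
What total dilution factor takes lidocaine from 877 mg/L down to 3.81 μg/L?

2.30 × 10⁵

Factor = C₀/C_target = 877 mg/L / 3.81 μg/L = 2.30 × 10⁵.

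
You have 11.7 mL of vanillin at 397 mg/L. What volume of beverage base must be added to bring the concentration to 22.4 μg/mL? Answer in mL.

196 mL

22.4 μg/mL = 22.4 mg/L.
V₂ = C₁V₁/C₂ = 397 × 11.7 / 22.4 = 207 mL.
Diluent to add = V₂ − V₁ = 207 − 11.7 = 196 mL.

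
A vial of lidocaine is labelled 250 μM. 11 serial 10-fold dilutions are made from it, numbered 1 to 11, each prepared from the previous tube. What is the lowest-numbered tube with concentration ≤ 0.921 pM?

Tube n has concentration 250 μM / 10ⁿ.
Need 10ⁿ ≥ 250 μM / 0.921 pM = 2.71 × 10⁸, so n ≥ 8.43.
First such tube: n = 9.

tube 9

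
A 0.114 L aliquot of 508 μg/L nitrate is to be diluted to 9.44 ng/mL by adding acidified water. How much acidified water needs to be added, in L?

6.02 L

9.44 ng/mL = 9.44 μg/L.
V₂ = C₁V₁/C₂ = 508 × 0.114 / 9.44 = 6.13 L.
Diluent to add = V₂ − V₁ = 6.13 − 0.114 = 6.02 L.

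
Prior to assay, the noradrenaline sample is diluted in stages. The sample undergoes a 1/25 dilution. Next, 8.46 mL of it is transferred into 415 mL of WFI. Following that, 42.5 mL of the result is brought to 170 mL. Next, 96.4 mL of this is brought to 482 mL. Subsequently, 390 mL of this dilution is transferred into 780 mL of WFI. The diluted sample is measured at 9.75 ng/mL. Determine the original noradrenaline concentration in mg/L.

Overall dilution factor = 25 × 50.05 × 4 × 5 × 3 = 7.51 × 10⁴.
Original = 9.75 ng/mL × 7.51 × 10⁴ = 7.32 × 10⁵ ng/mL = 732 mg/L.

732 mg/L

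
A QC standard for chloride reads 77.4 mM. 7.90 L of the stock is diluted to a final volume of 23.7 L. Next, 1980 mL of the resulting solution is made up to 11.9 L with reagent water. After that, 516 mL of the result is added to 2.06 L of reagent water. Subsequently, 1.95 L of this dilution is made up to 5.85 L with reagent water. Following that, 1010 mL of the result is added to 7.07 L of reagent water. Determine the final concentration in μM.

Overall dilution factor = 3 × 6.010 × 4.992 × 3 × 8 = 2160.
77.4 mM / 2160 = 0.0358 mM = 35.8 μM.

35.8 μM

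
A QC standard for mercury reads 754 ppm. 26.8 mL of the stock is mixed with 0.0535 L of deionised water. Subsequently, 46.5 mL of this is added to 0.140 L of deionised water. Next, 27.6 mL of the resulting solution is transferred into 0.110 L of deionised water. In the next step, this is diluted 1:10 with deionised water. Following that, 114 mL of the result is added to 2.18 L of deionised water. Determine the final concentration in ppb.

62.5 ppb

Overall dilution factor = 2.996 × 4.011 × 4.986 × 10 × 20.12 = 1.21 × 10⁴.
754 ppm / 1.21 × 10⁴ = 0.0625 ppm = 62.5 ppb.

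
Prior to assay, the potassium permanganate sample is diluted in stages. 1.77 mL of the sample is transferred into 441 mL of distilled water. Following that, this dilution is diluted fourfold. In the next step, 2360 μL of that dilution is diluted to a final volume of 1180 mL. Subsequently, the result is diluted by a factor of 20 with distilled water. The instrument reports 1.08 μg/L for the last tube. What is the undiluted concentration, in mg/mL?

Overall dilution factor = 250.2 × 4 × 500 × 20 = 1.00 × 10⁷.
Original = 1.08 μg/L × 1.00 × 10⁷ = 1.08 × 10⁷ μg/L = 10.8 mg/mL.

10.8 mg/mL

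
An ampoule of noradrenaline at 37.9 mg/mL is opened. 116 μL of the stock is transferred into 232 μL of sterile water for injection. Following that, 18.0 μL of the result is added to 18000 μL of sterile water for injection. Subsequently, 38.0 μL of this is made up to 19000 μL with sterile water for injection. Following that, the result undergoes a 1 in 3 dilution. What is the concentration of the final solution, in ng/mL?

Overall dilution factor = 3 × 1001 × 500 × 3 = 4.50 × 10⁶.
37.9 mg/mL / 4.50 × 10⁶ = 8.41 × 10⁻⁶ mg/mL = 8.41 ng/mL.

8.41 ng/mL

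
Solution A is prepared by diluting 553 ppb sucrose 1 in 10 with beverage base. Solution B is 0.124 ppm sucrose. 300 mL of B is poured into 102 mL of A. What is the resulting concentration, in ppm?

0.107 ppm

C_A = 553 ppb / 10 = 55.3 ppb.
C_B = 0.124 ppm = 124 ppb.
C_mix = (C_A·V_A + C_B·V_B)/(V_A + V_B) = (55.3×102 + 124×300) / 402.0 = 107 ppb = 0.107 ppm.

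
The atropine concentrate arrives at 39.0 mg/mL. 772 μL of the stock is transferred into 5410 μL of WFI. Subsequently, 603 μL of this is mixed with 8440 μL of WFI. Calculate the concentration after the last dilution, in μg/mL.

325 μg/mL

Overall dilution factor = 8.008 × 15.00 = 120.
39.0 mg/mL / 120 = 0.325 mg/mL = 325 μg/mL.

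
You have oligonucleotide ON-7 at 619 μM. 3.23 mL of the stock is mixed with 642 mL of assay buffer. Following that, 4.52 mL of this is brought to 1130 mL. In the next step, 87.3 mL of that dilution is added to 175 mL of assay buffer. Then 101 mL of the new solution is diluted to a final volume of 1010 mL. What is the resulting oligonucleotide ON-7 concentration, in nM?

Overall dilution factor = 199.8 × 250 × 3.005 × 10 = 1.50 × 10⁶.
619 μM / 1.50 × 10⁶ = 4.13 × 10⁻⁴ μM = 0.413 nM.

0.413 nM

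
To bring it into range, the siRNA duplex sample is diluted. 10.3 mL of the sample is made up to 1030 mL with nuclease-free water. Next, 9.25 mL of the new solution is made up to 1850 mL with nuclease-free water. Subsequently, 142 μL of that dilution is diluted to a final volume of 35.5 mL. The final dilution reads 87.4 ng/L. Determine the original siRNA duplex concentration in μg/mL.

Overall dilution factor = 100 × 200 × 250 = 5.00 × 10⁶.
Original = 87.4 ng/L × 5.00 × 10⁶ = 4.37 × 10⁸ ng/L = 437 μg/mL.

437 μg/mL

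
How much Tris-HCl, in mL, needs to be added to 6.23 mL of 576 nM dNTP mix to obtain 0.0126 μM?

0.0126 μM = 12.6 nM.
V₂ = C₁V₁/C₂ = 576 × 6.23 / 12.6 = 285 mL.
Diluent to add = V₂ − V₁ = 285 − 6.23 = 279 mL.

279 mL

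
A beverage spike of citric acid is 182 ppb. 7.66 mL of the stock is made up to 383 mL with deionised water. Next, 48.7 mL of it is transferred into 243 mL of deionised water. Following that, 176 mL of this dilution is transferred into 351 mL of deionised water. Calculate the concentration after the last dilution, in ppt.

203 ppt

Overall dilution factor = 50 × 5.990 × 2.994 = 897.
182 ppb / 897 = 0.203 ppb = 203 ppt.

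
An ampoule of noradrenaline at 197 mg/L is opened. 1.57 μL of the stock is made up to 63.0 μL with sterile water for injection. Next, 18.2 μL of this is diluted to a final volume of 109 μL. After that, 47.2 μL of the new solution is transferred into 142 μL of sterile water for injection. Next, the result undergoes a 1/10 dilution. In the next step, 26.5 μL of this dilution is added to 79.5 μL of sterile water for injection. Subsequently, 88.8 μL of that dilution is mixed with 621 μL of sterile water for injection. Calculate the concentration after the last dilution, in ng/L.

Overall dilution factor = 40.13 × 5.989 × 4.008 × 10 × 4 × 7.993 = 3.08 × 10⁵.
197 mg/L / 3.08 × 10⁵ = 6.40 × 10⁻⁴ mg/L = 640 ng/L.

640 ng/L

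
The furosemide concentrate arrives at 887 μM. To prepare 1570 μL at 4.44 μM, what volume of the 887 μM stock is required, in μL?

V₁ = C₂V₂/C₁ = 4.44 × 1570 / 887 = 7.86 μL.

7.86 μL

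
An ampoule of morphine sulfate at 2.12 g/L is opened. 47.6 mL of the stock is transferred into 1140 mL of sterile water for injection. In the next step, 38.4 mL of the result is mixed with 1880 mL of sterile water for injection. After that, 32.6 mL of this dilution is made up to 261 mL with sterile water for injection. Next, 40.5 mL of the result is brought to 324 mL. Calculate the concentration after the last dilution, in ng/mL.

26.6 ng/mL

Overall dilution factor = 24.95 × 49.96 × 8.006 × 8 = 7.98 × 10⁴.
2.12 g/L / 7.98 × 10⁴ = 2.66 × 10⁻⁵ g/L = 26.6 ng/mL.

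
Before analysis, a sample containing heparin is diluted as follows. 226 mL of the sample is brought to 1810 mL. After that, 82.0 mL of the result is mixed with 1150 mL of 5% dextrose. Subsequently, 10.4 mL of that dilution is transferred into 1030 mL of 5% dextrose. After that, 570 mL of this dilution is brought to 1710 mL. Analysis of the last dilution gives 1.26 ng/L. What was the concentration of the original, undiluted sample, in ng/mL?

45.5 ng/mL

Overall dilution factor = 8.009 × 15.02 × 100.0 × 3 = 3.61 × 10⁴.
Original = 1.26 ng/L × 3.61 × 10⁴ = 4.55 × 10⁴ ng/L = 45.5 ng/mL.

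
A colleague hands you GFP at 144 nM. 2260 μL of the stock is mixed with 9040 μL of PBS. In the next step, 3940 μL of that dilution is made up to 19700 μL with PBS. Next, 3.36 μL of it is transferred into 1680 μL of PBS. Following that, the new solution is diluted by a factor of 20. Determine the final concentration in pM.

Overall dilution factor = 5 × 5 × 501 × 20 = 2.50 × 10⁵.
144 nM / 2.50 × 10⁵ = 5.75 × 10⁻⁴ nM = 0.575 pM.

0.575 pM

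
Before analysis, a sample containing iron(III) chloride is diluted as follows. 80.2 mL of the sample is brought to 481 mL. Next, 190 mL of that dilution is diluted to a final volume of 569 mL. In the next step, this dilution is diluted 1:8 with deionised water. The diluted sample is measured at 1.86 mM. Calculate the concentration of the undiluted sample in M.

Overall dilution factor = 5.998 × 2.995 × 8 = 144.
Original = 1.86 mM × 144 = 267 mM = 0.267 M.

0.267 M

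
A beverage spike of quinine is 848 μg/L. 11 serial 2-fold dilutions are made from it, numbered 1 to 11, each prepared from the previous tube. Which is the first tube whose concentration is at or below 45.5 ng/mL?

Tube n has concentration 848 μg/L / 2ⁿ.
Need 2ⁿ ≥ 848 μg/L / 45.5 ng/mL = 18.6, so n ≥ 4.22.
First such tube: n = 5.

tube 5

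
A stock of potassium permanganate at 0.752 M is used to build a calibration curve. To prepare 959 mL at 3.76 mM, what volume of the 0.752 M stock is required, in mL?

3.76 mM = 3.76 × 10⁻³ M.
V₁ = C₂V₂/C₁ = 3.76 × 10⁻³ × 959 / 0.752 = 4.79 mL.

4.79 mL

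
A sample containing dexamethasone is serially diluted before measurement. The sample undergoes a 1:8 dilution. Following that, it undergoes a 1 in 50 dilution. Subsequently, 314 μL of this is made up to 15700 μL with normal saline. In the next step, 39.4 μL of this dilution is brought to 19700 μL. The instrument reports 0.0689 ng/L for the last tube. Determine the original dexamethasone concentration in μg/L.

Overall dilution factor = 8 × 50 × 50 × 500 = 1.00 × 10⁷.
Original = 0.0689 ng/L × 1.00 × 10⁷ = 6.89 × 10⁵ ng/L = 689 μg/L.

689 μg/L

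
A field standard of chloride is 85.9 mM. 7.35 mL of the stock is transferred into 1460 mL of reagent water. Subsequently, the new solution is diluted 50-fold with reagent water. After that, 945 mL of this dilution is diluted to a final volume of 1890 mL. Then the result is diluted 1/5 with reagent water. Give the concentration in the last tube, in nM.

861 nM

Overall dilution factor = 199.6 × 50 × 2 × 5 = 9.98 × 10⁴.
85.9 mM / 9.98 × 10⁴ = 8.61 × 10⁻⁴ mM = 861 nM.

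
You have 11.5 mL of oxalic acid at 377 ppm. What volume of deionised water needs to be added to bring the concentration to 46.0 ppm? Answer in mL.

V₂ = C₁V₁/C₂ = 377 × 11.5 / 46.0 = 94.2 mL.
Diluent to add = V₂ − V₁ = 94.2 − 11.5 = 82.8 mL.

82.8 mL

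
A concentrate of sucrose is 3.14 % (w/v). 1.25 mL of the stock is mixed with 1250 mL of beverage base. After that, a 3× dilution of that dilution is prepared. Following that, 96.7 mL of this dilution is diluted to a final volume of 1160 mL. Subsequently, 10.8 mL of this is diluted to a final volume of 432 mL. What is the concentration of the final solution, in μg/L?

Overall dilution factor = 1001 × 3 × 12.00 × 40 = 1.44 × 10⁶.
3.14 % (w/v) / 1.44 × 10⁶ = 2.18 × 10⁻⁶ % (w/v) = 21.8 μg/L.

21.8 μg/L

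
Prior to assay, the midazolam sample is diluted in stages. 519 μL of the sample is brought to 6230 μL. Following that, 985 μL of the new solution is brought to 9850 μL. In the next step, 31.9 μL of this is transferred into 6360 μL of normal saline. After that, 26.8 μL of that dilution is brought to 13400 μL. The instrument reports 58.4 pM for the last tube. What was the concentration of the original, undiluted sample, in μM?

702 μM

Overall dilution factor = 12.00 × 10 × 200.4 × 500 = 1.20 × 10⁷.
Original = 58.4 pM × 1.20 × 10⁷ = 7.02 × 10⁸ pM = 702 μM.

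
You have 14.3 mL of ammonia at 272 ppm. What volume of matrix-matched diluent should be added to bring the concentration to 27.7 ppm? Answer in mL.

V₂ = C₁V₁/C₂ = 272 × 14.3 / 27.7 = 140 mL.
Diluent to add = V₂ − V₁ = 140 − 14.3 = 126 mL.

126 mL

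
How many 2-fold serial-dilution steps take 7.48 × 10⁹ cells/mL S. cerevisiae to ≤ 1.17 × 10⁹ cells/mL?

Need 2ⁿ ≥ 6.39, so n ≥ log(6.39)/log(2) = 2.68.
Minimum whole steps: n = 3.

3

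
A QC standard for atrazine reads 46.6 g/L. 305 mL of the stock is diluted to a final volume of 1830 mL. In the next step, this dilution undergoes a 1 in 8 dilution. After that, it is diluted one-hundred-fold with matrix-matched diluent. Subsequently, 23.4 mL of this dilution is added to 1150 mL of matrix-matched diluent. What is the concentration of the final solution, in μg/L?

194 μg/L

Overall dilution factor = 6 × 8 × 100 × 50.15 = 2.41 × 10⁵.
46.6 g/L / 2.41 × 10⁵ = 1.94 × 10⁻⁴ g/L = 194 μg/L.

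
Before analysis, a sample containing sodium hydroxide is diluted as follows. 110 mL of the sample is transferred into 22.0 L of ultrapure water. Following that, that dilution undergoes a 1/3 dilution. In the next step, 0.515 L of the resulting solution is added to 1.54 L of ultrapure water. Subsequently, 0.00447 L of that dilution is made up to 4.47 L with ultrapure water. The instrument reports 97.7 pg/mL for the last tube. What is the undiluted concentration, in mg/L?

235 mg/L

Overall dilution factor = 201 × 3 × 3.990 × 1000 = 2.41 × 10⁶.
Original = 97.7 pg/mL × 2.41 × 10⁶ = 2.35 × 10⁸ pg/mL = 235 mg/L.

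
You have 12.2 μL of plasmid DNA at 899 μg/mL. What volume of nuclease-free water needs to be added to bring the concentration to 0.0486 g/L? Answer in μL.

213 μL

0.0486 g/L = 48.6 μg/mL.
V₂ = C₁V₁/C₂ = 899 × 12.2 / 48.6 = 226 μL.
Diluent to add = V₂ − V₁ = 226 − 12.2 = 213 μL.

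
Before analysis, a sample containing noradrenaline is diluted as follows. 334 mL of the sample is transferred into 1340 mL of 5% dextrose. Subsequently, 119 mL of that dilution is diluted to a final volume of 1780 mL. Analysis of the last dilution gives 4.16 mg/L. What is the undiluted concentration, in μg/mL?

Overall dilution factor = 5.012 × 14.96 = 75.0.
Original = 4.16 mg/L × 75.0 = 312 mg/L = 312 μg/mL.

312 μg/mL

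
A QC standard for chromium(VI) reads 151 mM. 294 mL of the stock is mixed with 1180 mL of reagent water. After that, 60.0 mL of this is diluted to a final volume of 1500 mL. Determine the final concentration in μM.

1200 μM

Overall dilution factor = 5.014 × 25 = 125.
151 mM / 125 = 1.20 mM = 1200 μM.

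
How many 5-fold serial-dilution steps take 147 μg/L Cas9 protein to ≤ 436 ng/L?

4

Need 5ⁿ ≥ 337, so n ≥ log(337)/log(5) = 3.62.
Minimum whole steps: n = 4.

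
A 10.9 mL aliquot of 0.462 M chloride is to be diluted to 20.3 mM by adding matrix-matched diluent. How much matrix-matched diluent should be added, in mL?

20.3 mM = 0.0203 M.
V₂ = C₁V₁/C₂ = 0.462 × 10.9 / 0.0203 = 248 mL.
Diluent to add = V₂ − V₁ = 248 − 10.9 = 237 mL.

237 mL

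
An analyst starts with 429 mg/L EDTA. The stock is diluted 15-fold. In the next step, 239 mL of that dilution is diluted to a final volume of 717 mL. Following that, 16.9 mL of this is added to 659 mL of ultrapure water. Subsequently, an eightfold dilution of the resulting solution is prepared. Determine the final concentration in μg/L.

Overall dilution factor = 15 × 3 × 39.99 × 8 = 1.44 × 10⁴.
429 mg/L / 1.44 × 10⁴ = 0.0298 mg/L = 29.8 μg/L.

29.8 μg/L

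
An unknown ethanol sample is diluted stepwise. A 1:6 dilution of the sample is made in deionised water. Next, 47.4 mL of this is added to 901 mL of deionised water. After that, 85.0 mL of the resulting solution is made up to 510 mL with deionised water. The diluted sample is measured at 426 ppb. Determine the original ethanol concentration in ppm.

Overall dilution factor = 6 × 20.01 × 6 = 720.
Original = 426 ppb × 720 = 3.07 × 10⁵ ppb = 307 ppm.

307 ppm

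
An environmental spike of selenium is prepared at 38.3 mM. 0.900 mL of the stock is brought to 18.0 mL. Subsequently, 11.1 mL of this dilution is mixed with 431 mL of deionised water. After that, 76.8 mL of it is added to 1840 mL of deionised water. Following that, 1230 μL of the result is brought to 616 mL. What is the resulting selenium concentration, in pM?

Overall dilution factor = 20 × 39.83 × 24.96 × 500.8 = 9.96 × 10⁶.
38.3 mM / 9.96 × 10⁶ = 3.85 × 10⁻⁶ mM = 3850 pM.

3850 pM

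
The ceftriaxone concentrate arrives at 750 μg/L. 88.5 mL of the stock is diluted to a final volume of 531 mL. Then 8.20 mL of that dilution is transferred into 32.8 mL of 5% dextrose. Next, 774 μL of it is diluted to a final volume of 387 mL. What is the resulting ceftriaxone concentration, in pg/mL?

Overall dilution factor = 6 × 5 × 500 = 1.50 × 10⁴.
750 μg/L / 1.50 × 10⁴ = 0.0500 μg/L = 50.0 pg/mL.

50.0 pg/mL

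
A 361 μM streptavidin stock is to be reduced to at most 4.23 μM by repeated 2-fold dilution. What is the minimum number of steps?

Need 2ⁿ ≥ 85.3, so n ≥ log(85.3)/log(2) = 6.42.
Minimum whole steps: n = 7.

7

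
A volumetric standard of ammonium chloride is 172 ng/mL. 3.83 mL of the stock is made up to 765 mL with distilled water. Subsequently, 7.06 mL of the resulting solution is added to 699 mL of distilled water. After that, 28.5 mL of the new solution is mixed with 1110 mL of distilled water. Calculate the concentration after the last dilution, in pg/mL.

0.216 pg/mL

Overall dilution factor = 199.7 × 100.0 × 39.95 = 7.98 × 10⁵.
172 ng/mL / 7.98 × 10⁵ = 2.16 × 10⁻⁴ ng/mL = 0.216 pg/mL.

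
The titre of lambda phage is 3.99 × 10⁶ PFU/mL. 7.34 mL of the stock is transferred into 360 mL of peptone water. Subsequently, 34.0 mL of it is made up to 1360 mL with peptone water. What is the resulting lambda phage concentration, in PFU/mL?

Overall dilution factor = 50.05 × 40 = 2002.
3.99 × 10⁶ PFU/mL / 2002 = 1990 PFU/mL.

1990 PFU/mL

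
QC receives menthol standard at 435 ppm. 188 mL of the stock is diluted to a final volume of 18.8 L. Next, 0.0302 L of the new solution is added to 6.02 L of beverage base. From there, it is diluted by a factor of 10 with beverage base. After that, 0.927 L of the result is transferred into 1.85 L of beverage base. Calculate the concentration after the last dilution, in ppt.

Overall dilution factor = 100 × 200.3 × 10 × 2.996 = 6.00 × 10⁵.
435 ppm / 6.00 × 10⁵ = 7.25 × 10⁻⁴ ppm = 725 ppt.

725 ppt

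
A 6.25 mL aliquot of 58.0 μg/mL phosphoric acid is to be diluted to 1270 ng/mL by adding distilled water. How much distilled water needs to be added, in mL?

1270 ng/mL = 1.27 μg/mL.
V₂ = C₁V₁/C₂ = 58.0 × 6.25 / 1.27 = 285 mL.
Diluent to add = V₂ − V₁ = 285 − 6.25 = 279 mL.

279 mL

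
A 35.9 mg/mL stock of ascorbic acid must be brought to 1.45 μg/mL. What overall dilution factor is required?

2.48 × 10⁴

Factor = C₀/C_target = 35.9 mg/mL / 1.45 μg/mL = 2.48 × 10⁴.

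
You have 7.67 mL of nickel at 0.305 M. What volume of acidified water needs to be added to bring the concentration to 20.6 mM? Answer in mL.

106 mL

20.6 mM = 0.0206 M.
V₂ = C₁V₁/C₂ = 0.305 × 7.67 / 0.0206 = 114 mL.
Diluent to add = V₂ − V₁ = 114 − 7.67 = 106 mL.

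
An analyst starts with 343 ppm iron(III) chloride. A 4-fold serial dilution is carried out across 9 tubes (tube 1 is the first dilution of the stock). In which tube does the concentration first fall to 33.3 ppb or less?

Tube n has concentration 343 ppm / 4ⁿ.
Need 4ⁿ ≥ 343 ppm / 33.3 ppb = 1.03 × 10⁴, so n ≥ 6.67.
First such tube: n = 7.

tube 7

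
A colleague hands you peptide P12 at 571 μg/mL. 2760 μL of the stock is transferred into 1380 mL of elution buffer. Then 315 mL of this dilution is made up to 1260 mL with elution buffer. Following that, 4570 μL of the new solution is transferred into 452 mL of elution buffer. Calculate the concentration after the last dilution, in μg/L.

Overall dilution factor = 501 × 4 × 99.91 = 2.00 × 10⁵.
571 μg/mL / 2.00 × 10⁵ = 2.85 × 10⁻³ μg/mL = 2.85 μg/L.

2.85 μg/L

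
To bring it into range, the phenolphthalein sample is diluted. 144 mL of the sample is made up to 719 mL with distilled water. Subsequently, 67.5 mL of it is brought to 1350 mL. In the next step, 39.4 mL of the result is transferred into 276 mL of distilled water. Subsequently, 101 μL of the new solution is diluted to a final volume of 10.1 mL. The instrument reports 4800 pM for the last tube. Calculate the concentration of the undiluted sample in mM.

Overall dilution factor = 4.993 × 20 × 8.005 × 100 = 7.99 × 10⁴.
Original = 4800 pM × 7.99 × 10⁴ = 3.84 × 10⁸ pM = 0.384 mM.

0.384 mM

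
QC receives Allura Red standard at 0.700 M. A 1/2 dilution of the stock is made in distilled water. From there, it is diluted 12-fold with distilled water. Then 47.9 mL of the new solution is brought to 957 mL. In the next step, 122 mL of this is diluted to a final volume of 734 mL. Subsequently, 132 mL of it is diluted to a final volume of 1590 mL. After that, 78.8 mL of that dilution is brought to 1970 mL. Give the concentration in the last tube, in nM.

Overall dilution factor = 2 × 12 × 19.98 × 6.016 × 12.05 × 25 = 8.69 × 10⁵.
0.700 M / 8.69 × 10⁵ = 8.06 × 10⁻⁷ M = 806 nM.

806 nM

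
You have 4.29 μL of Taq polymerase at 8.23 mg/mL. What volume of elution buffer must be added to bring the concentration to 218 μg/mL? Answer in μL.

158 μL

218 μg/mL = 0.218 mg/mL.
V₂ = C₁V₁/C₂ = 8.23 × 4.29 / 0.218 = 162 μL.
Diluent to add = V₂ − V₁ = 162 − 4.29 = 158 μL.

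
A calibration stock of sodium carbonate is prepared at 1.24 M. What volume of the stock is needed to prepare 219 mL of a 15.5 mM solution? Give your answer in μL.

15.5 mM = 0.0155 M.
V₁ = C₂V₂/C₁ = 0.0155 × 219 / 1.24 = 2.74 mL = 2740 μL.

2740 μL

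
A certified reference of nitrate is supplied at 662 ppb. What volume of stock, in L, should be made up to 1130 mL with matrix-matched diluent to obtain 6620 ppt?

6620 ppt = 6.62 ppb.
V₁ = C₂V₂/C₁ = 6.62 × 1130 / 662 = 11.3 mL = 0.0113 L.

0.0113 L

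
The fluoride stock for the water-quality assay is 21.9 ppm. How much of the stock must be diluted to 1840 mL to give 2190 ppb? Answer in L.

2190 ppb = 2.19 ppm.
V₁ = C₂V₂/C₁ = 2.19 × 1840 / 21.9 = 184 mL = 0.184 L.

0.184 L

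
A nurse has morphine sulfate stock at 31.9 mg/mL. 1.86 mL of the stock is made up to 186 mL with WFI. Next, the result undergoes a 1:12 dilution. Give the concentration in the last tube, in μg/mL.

26.6 μg/mL

Overall dilution factor = 100 × 12 = 1200.
31.9 mg/mL / 1200 = 0.0266 mg/mL = 26.6 μg/mL.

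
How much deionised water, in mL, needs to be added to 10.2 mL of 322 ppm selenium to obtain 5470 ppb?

590 mL

5470 ppb = 5.47 ppm.
V₂ = C₁V₁/C₂ = 322 × 10.2 / 5.47 = 600 mL.
Diluent to add = V₂ − V₁ = 600 − 10.2 = 590 mL.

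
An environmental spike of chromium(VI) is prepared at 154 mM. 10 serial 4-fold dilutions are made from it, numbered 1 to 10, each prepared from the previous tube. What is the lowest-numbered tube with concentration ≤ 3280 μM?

tube 3

Tube n has concentration 154 mM / 4ⁿ.
Need 4ⁿ ≥ 154 mM / 3280 μM = 47.0, so n ≥ 2.78.
First such tube: n = 3.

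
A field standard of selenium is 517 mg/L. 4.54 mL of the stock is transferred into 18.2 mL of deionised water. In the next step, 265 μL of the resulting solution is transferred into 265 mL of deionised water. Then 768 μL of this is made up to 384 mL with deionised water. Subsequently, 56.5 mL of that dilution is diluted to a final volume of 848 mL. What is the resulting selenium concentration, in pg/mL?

Overall dilution factor = 5.009 × 1001 × 500 × 15.01 = 3.76 × 10⁷.
517 mg/L / 3.76 × 10⁷ = 1.37 × 10⁻⁵ mg/L = 13.7 pg/mL.

13.7 pg/mL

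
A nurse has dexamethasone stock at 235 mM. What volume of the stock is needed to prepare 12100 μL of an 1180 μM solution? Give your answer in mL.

1180 μM = 1.18 mM.
V₁ = C₂V₂/C₁ = 1.18 × 12100 / 235 = 60.8 μL = 0.0608 mL.

0.0608 mL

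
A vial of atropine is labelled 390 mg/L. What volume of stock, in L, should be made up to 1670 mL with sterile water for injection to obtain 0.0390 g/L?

0.167 L

0.0390 g/L = 39.0 mg/L.
V₁ = C₂V₂/C₁ = 39.0 × 1670 / 390 = 167 mL = 0.167 L.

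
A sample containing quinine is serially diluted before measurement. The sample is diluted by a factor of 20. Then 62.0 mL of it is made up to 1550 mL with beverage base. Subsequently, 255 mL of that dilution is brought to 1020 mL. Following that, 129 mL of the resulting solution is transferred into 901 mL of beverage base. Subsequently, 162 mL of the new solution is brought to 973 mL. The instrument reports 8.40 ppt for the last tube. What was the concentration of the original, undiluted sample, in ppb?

Overall dilution factor = 20 × 25 × 4 × 7.984 × 6.006 = 9.59 × 10⁴.
Original = 8.40 ppt × 9.59 × 10⁴ = 8.06 × 10⁵ ppt = 806 ppb.

806 ppb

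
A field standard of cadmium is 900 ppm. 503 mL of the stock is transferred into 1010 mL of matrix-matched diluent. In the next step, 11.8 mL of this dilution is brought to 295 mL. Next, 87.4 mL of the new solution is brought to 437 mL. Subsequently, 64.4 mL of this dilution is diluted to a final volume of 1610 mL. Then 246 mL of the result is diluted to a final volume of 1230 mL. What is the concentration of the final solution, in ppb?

Overall dilution factor = 3.008 × 25 × 5 × 25 × 5 = 4.70 × 10⁴.
900 ppm / 4.70 × 10⁴ = 0.0191 ppm = 19.1 ppb.

19.1 ppb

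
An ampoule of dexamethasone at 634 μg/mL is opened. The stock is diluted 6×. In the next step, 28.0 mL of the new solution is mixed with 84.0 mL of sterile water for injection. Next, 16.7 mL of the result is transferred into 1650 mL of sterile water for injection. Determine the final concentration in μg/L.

Overall dilution factor = 6 × 4 × 99.80 = 2395.
634 μg/mL / 2395 = 0.265 μg/mL = 265 μg/L.

265 μg/L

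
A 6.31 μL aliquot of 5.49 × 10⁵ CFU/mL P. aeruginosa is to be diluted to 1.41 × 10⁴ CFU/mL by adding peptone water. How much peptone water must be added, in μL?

239 μL

V₂ = C₁V₁/C₂ = 5.49 × 10⁵ × 6.31 / 1.41 × 10⁴ = 246 μL.
Diluent to add = V₂ − V₁ = 246 − 6.31 = 239 μL.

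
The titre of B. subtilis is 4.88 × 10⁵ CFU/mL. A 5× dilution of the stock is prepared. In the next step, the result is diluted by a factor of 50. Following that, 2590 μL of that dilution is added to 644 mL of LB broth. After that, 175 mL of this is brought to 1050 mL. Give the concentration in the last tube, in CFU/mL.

Overall dilution factor = 5 × 50 × 249.6 × 6 = 3.74 × 10⁵.
4.88 × 10⁵ CFU/mL / 3.74 × 10⁵ = 1.30 CFU/mL.

1.30 CFU/mL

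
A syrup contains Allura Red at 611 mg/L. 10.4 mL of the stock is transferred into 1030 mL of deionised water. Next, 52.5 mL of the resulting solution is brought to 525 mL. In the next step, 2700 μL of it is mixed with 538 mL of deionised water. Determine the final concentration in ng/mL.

3.05 ng/mL

Overall dilution factor = 100.0 × 10 × 200.3 = 2.00 × 10⁵.
611 mg/L / 2.00 × 10⁵ = 3.05 × 10⁻³ mg/L = 3.05 ng/mL.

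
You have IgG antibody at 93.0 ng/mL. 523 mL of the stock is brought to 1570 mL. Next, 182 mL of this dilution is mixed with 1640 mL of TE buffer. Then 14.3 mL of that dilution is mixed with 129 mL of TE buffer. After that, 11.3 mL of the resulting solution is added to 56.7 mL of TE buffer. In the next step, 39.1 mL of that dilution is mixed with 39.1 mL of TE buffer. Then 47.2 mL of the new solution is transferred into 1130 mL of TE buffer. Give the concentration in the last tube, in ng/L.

Overall dilution factor = 3.002 × 10.01 × 10.02 × 6.018 × 2 × 24.94 = 9.04 × 10⁴.
93.0 ng/mL / 9.04 × 10⁴ = 1.03 × 10⁻³ ng/mL = 1.03 ng/L.

1.03 ng/L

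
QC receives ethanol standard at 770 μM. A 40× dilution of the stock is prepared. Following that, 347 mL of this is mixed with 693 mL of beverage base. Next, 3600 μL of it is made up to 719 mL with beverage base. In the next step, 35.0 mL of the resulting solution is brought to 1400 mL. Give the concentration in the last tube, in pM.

804 pM

Overall dilution factor = 40 × 2.997 × 199.7 × 40 = 9.58 × 10⁵.
770 μM / 9.58 × 10⁵ = 8.04 × 10⁻⁴ μM = 804 pM.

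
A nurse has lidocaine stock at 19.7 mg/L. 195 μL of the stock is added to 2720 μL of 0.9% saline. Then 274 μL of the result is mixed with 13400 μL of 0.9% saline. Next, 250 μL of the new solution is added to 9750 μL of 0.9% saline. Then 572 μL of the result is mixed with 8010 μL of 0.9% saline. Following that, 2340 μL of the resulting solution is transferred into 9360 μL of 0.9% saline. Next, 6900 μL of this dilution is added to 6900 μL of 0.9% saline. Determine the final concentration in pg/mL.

4.40 pg/mL

Overall dilution factor = 14.95 × 49.91 × 40 × 15.00 × 5 × 2 = 4.48 × 10⁶.
19.7 mg/L / 4.48 × 10⁶ = 4.40 × 10⁻⁶ mg/L = 4.40 pg/mL.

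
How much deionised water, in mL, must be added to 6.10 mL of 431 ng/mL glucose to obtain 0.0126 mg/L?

203 mL

0.0126 mg/L = 12.6 ng/mL.
V₂ = C₁V₁/C₂ = 431 × 6.10 / 12.6 = 209 mL.
Diluent to add = V₂ − V₁ = 209 − 6.10 = 203 mL.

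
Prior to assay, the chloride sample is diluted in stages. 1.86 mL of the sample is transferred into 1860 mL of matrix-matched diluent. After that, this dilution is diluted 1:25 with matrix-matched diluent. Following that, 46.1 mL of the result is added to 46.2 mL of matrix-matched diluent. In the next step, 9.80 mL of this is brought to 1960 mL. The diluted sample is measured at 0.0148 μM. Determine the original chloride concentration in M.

Overall dilution factor = 1001 × 25 × 2.002 × 200 = 1.00 × 10⁷.
Original = 0.0148 μM × 1.00 × 10⁷ = 1.48 × 10⁵ μM = 0.148 M.

0.148 M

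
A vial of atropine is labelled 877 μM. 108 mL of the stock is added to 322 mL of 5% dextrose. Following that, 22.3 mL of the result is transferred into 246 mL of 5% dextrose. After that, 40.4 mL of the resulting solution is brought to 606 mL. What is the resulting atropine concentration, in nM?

1220 nM

Overall dilution factor = 3.981 × 12.03 × 15 = 719.
877 μM / 719 = 1.22 μM = 1220 nM.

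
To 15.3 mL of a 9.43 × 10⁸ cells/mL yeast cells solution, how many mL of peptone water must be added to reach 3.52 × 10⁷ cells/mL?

395 mL

V₂ = C₁V₁/C₂ = 9.43 × 10⁸ × 15.3 / 3.52 × 10⁷ = 410 mL.
Diluent to add = V₂ − V₁ = 410 − 15.3 = 395 mL.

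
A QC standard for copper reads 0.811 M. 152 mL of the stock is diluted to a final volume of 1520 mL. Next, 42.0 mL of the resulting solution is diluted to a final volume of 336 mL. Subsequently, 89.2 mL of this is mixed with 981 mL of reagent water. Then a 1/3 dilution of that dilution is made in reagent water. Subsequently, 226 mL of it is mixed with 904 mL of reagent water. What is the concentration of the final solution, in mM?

0.0563 mM

Overall dilution factor = 10 × 8 × 12.00 × 3 × 5 = 1.44 × 10⁴.
0.811 M / 1.44 × 10⁴ = 5.63 × 10⁻⁵ M = 0.0563 mM.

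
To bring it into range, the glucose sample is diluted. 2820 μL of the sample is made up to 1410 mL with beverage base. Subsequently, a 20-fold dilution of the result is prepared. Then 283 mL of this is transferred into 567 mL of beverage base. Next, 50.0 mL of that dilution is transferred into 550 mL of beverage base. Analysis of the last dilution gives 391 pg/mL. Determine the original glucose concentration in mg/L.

Overall dilution factor = 500 × 20 × 3.004 × 12 = 3.60 × 10⁵.
Original = 391 pg/mL × 3.60 × 10⁵ = 1.41 × 10⁸ pg/mL = 141 mg/L.

141 mg/L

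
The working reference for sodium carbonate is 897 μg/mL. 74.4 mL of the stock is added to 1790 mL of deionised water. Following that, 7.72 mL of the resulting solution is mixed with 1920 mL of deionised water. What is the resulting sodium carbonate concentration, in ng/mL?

Overall dilution factor = 25.06 × 249.7 = 6257.
897 μg/mL / 6257 = 0.143 μg/mL = 143 ng/mL.

143 ng/mL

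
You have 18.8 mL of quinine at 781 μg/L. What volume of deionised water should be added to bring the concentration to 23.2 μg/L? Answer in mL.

V₂ = C₁V₁/C₂ = 781 × 18.8 / 23.2 = 633 mL.
Diluent to add = V₂ − V₁ = 633 − 18.8 = 614 mL.

614 mL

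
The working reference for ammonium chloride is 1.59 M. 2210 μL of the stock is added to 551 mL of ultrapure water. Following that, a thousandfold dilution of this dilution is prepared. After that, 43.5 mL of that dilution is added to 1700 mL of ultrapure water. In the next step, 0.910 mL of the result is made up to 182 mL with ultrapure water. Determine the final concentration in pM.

Overall dilution factor = 250.3 × 1000 × 40.08 × 200 = 2.01 × 10⁹.
1.59 M / 2.01 × 10⁹ = 7.92 × 10⁻¹⁰ M = 792 pM.

792 pM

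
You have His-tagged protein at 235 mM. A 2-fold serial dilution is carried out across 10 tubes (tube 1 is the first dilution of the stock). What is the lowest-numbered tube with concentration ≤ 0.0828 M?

Tube n has concentration 235 mM / 2ⁿ.
Need 2ⁿ ≥ 235 mM / 0.0828 M = 2.84, so n ≥ 1.50.
First such tube: n = 2.

tube 2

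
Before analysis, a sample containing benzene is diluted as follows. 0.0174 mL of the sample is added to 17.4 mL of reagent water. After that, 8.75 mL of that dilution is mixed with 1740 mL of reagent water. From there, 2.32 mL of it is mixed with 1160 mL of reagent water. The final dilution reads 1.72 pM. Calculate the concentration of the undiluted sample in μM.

172 μM

Overall dilution factor = 1001 × 199.9 × 501 = 1.00 × 10⁸.
Original = 1.72 pM × 1.00 × 10⁸ = 1.72 × 10⁸ pM = 172 μM.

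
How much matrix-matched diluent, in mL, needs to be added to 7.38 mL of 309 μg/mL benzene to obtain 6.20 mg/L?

6.20 mg/L = 6.20 μg/mL.
V₂ = C₁V₁/C₂ = 309 × 7.38 / 6.20 = 368 mL.
Diluent to add = V₂ − V₁ = 368 − 7.38 = 360 mL.

360 mL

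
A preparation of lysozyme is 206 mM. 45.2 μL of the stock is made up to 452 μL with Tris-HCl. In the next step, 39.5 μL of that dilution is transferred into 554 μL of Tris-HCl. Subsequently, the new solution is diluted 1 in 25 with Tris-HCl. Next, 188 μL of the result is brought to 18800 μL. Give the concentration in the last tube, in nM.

Overall dilution factor = 10 × 15.03 × 25 × 100 = 3.76 × 10⁵.
206 mM / 3.76 × 10⁵ = 5.48 × 10⁻⁴ mM = 548 nM.

548 nM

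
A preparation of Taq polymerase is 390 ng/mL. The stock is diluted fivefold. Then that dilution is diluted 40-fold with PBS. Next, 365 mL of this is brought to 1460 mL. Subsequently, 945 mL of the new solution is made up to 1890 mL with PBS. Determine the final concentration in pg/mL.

244 pg/mL

Overall dilution factor = 5 × 40 × 4 × 2 = 1600.
390 ng/mL / 1600 = 0.244 ng/mL = 244 pg/mL.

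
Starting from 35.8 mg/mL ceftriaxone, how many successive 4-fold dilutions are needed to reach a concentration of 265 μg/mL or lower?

4

Need 4ⁿ ≥ 135, so n ≥ log(135)/log(4) = 3.54.
Minimum whole steps: n = 4.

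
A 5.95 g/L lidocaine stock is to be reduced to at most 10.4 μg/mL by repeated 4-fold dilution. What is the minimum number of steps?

5

Need 4ⁿ ≥ 572, so n ≥ log(572)/log(4) = 4.58.
Minimum whole steps: n = 5.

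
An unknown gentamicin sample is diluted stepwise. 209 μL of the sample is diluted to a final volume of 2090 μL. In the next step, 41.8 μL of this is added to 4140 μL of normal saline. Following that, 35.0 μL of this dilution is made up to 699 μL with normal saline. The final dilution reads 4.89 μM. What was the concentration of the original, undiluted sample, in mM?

97.7 mM

Overall dilution factor = 10 × 100.0 × 19.97 = 2.00 × 10⁴.
Original = 4.89 μM × 2.00 × 10⁴ = 9.77 × 10⁴ μM = 97.7 mM.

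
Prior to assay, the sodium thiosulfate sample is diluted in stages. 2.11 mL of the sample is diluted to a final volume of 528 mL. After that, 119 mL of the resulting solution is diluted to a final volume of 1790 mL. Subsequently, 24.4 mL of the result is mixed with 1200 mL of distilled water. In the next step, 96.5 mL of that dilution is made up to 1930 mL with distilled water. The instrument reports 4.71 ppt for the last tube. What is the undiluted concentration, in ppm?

17.8 ppm

Overall dilution factor = 250.2 × 15.04 × 50.18 × 20 = 3.78 × 10⁶.
Original = 4.71 ppt × 3.78 × 10⁶ = 1.78 × 10⁷ ppt = 17.8 ppm.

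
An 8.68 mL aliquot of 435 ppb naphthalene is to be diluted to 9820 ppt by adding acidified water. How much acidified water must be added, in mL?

376 mL

9820 ppt = 9.82 ppb.
V₂ = C₁V₁/C₂ = 435 × 8.68 / 9.82 = 385 mL.
Diluent to add = V₂ − V₁ = 385 − 8.68 = 376 mL.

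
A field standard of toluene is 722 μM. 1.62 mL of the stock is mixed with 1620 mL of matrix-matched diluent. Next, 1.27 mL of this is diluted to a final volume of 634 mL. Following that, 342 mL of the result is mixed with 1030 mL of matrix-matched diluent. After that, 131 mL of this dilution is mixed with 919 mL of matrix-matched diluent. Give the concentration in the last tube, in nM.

0.0449 nM

Overall dilution factor = 1001 × 499.2 × 4.012 × 8.015 = 1.61 × 10⁷.
722 μM / 1.61 × 10⁷ = 4.49 × 10⁻⁵ μM = 0.0449 nM.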